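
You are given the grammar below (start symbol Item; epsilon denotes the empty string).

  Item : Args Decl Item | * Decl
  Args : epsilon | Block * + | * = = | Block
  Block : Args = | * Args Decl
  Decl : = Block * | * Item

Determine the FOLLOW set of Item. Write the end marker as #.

Item is the start symbol, so # ∈ FOLLOW(Item).
In Item : Args Decl Item: Item is at the end, add FOLLOW(Item) = { #, *, = }.
In Decl : * Item: Item is at the end, add FOLLOW(Decl) = { #, *, = }.
Union: FOLLOW(Item) = { #, *, = }.

{ #, *, = }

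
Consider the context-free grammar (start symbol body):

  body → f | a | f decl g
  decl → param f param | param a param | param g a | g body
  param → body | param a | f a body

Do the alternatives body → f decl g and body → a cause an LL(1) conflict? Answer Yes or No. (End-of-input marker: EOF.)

No

FIRST(f decl g) = { f } and FIRST(a) = { a }.
The FIRST sets are disjoint and neither alternative is nullable — no conflict.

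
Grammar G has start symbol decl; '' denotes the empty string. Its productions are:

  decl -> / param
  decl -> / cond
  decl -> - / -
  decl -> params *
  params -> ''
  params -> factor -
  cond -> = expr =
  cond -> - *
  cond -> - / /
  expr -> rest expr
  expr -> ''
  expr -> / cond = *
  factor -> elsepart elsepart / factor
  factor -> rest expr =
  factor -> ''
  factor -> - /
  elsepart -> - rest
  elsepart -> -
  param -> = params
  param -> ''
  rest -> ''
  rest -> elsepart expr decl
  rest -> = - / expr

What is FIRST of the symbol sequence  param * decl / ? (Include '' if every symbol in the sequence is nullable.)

Add FIRST(param)\{''} = { = }; param is nullable, continue.
* is a terminal; add {*} and stop.

{ *, = }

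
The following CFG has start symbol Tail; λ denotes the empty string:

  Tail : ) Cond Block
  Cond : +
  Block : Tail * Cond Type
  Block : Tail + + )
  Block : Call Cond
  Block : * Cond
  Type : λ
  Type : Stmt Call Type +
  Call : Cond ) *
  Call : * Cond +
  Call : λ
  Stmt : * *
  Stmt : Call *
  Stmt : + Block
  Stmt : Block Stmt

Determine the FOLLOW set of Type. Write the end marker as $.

{ $, ), *, + }

In Block : Tail * Cond Type: Type is at the end, add FOLLOW(Block) = { $, ), *, + }.
In Type : Stmt Call Type +: add FIRST(+) = { + }.
Union: FOLLOW(Type) = { $, ), *, + }.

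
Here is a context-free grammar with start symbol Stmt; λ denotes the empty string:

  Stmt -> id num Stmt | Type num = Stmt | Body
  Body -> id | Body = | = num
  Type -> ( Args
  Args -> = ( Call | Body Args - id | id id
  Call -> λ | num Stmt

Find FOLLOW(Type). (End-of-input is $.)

{ num }

In Stmt -> Type num = Stmt: add FIRST(num = Stmt) = { num }.
Union: FOLLOW(Type) = { num }.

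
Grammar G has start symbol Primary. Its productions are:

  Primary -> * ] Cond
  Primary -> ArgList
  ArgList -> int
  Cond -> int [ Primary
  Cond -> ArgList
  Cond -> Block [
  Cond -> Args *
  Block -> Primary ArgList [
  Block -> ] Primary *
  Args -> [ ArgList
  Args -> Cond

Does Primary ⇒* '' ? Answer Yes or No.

No

No nonterminal in this grammar is nullable.
No production of Primary has an RHS whose symbols are all nullable, so Primary is not nullable.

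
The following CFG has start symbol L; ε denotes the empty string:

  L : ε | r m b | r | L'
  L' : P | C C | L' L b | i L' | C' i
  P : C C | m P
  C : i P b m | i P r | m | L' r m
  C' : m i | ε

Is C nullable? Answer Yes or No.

Nullable nonterminals: C', L.
No production of C has an RHS whose symbols are all nullable, so C is not nullable.

No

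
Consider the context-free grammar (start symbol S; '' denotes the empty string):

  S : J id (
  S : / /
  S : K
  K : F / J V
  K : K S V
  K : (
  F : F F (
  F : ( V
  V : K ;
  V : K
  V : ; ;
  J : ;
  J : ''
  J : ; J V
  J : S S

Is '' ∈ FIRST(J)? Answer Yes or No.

Yes

J has an ''-production, so J ⇒ ''.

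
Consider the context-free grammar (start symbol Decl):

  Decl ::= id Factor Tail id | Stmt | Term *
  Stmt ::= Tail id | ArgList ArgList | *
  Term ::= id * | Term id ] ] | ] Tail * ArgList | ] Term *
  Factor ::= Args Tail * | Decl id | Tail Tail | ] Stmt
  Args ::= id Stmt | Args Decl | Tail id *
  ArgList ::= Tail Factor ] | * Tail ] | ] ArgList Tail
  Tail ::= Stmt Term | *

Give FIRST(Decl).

Decl ::= id Factor Tail id contributes {id}.
From Decl ::= Stmt: add FIRST(Stmt) = { *, ] }.
From Decl ::= Term *: add FIRST(Term) = { ], id }.
Union: FIRST(Decl) = { *, ], id }.

{ *, ], id }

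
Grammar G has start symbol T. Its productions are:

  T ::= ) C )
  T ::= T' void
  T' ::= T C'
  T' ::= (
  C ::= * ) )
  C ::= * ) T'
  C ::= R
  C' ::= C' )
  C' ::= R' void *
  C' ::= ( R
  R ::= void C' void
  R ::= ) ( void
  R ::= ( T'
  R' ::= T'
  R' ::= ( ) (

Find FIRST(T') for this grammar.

From T' ::= T C': add FIRST(T) = { (, ) }.
T' ::= ( contributes {(}.
Union: FIRST(T') = { (, ) }.

{ (, ) }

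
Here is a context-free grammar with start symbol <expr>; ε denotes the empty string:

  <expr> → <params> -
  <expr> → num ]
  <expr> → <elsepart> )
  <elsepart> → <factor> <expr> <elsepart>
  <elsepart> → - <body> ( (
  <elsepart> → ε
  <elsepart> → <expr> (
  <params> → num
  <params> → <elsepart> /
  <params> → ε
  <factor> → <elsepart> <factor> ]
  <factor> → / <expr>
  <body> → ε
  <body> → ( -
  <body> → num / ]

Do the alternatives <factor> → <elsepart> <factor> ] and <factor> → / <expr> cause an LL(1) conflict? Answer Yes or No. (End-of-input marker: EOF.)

Yes

FIRST(<elsepart> <factor> ]) = { ), -, /, num } and FIRST(/ <expr>) = { / }.
Both contain /, so the two alternatives are not disjoint — LL(1) conflict.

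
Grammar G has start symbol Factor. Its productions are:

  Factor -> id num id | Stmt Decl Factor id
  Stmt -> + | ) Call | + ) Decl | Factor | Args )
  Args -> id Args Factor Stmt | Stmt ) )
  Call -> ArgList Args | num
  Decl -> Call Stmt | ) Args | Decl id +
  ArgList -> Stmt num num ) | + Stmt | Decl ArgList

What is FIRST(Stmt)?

Stmt -> + contributes {+}.
Stmt -> ) Call contributes {)}.
Stmt -> + ) Decl contributes {+}.
From Stmt -> Factor: add FIRST(Factor) = { ), +, id }.
From Stmt -> Args ): add FIRST(Args) = { ), +, id }.
Union: FIRST(Stmt) = { ), +, id }.

{ ), +, id }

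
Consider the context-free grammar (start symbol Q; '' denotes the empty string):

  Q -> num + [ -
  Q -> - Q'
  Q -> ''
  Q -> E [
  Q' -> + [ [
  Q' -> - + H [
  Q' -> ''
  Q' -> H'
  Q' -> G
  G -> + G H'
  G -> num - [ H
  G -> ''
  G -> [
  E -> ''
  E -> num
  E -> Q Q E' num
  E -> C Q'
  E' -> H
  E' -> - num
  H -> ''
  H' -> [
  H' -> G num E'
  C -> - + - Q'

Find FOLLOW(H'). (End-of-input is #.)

{ #, +, -, [, num }

In Q' -> H': H' is at the end, add FOLLOW(Q') = { #, +, -, [, num }.
In G -> + G H': H' is at the end, add FOLLOW(G) = { #, +, -, [, num }.
Union: FOLLOW(H') = { #, +, -, [, num }.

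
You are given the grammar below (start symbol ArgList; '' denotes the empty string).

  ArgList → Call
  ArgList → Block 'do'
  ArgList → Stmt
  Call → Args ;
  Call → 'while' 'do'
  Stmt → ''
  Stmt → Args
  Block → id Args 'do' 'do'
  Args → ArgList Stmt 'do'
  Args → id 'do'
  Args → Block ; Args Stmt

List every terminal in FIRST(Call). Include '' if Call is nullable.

From Call → Args ;: add FIRST(Args) = { 'do', 'while', id }.
Call → 'while' 'do' contributes {'while'}.
Union: FIRST(Call) = { 'do', 'while', id }.

{ 'do', 'while', id }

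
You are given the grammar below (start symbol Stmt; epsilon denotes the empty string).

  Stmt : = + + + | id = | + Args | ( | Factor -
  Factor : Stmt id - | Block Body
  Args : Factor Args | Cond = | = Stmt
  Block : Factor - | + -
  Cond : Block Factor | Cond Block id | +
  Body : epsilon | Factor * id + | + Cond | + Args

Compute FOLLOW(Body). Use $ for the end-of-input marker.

In Factor : Block Body: Body is at the end, add FOLLOW(Factor) = { (, *, +, -, =, id }.
Union: FOLLOW(Body) = { (, *, +, -, =, id }.

{ (, *, +, -, =, id }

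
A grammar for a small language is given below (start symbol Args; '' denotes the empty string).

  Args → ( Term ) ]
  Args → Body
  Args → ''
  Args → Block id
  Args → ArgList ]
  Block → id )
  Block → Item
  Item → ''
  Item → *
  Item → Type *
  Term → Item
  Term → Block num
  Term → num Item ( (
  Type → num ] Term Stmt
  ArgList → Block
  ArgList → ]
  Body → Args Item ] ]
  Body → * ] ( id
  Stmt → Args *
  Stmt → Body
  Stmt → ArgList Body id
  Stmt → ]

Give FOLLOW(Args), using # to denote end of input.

Args is the start symbol, so # ∈ FOLLOW(Args).
In Body → Args Item ] ]: add FIRST(Item ] ]) = { *, ], num }.
In Stmt → Args *: add FIRST(*) = { * }.
Union: FOLLOW(Args) = { #, *, ], num }.

{ #, *, ], num }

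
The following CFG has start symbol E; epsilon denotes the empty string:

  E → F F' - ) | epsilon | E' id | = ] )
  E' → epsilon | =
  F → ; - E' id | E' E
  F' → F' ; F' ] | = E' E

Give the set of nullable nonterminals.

Directly nullable (have an epsilon-production): E, E'.
F → E' E with every symbol nullable, so F is nullable.
No other nonterminal has a production whose RHS symbols are all nullable.

{ E, E', F }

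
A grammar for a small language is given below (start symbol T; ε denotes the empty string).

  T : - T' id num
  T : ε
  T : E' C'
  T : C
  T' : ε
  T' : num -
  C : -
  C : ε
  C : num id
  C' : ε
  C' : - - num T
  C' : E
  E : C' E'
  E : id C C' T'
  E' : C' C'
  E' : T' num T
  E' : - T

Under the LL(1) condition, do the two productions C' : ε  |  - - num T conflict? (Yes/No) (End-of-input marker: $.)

Yes

FIRST(ε) = { ε } and FIRST(- - num T) = { - }.
The first alternative is nullable and FOLLOW(C') = { $, -, id, num } shares - with FIRST of the second — conflict.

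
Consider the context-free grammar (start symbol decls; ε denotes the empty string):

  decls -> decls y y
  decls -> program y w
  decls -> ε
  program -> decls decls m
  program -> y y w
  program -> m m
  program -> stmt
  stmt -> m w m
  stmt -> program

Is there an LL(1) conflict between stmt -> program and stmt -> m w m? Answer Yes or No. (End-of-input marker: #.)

Yes

FIRST(program) = { m, y } and FIRST(m w m) = { m }.
Both contain m, so the two alternatives are not disjoint — LL(1) conflict.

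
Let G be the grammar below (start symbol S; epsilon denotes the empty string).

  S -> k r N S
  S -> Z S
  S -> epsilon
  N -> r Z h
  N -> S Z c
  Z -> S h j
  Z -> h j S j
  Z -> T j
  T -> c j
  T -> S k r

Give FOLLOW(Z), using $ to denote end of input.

In S -> Z S: add FIRST(S)\{epsilon} = { c, h, k }.
  Since S is nullable, also add FOLLOW(S) = { $, c, h, j, k }.
In N -> r Z h: add FIRST(h) = { h }.
In N -> S Z c: add FIRST(c) = { c }.
Union: FOLLOW(Z) = { $, c, h, j, k }.

{ $, c, h, j, k }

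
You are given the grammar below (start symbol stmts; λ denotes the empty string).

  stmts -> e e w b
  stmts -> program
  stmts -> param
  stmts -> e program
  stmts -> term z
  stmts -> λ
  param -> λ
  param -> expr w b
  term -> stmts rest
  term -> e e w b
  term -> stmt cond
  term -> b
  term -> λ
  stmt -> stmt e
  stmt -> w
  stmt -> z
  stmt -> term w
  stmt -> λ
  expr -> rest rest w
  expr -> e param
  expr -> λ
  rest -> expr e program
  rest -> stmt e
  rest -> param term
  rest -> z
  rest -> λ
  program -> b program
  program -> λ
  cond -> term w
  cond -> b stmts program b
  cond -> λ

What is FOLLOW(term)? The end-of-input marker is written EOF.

In stmts -> term z: add FIRST(z) = { z }.
In stmt -> term w: add FIRST(w) = { w }.
In rest -> param term: term is at the end, add FOLLOW(rest) = { b, e, w, z }.
In cond -> term w: add FIRST(w) = { w }.
Union: FOLLOW(term) = { b, e, w, z }.

{ b, e, w, z }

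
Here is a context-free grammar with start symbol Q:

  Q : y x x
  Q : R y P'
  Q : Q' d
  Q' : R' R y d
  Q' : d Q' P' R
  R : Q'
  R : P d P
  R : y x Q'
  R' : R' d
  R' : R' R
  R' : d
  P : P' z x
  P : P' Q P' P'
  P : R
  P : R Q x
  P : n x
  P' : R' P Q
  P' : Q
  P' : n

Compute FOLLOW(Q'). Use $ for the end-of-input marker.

{ d, n, y }

In Q : Q' d: add FIRST(d) = { d }.
In Q' : d Q' P' R: add FIRST(P' R) = { d, n, y }.
In R : Q': Q' is at the end, add FOLLOW(R) = { d, n, y }.
In R : y x Q': Q' is at the end, add FOLLOW(R) = { d, n, y }.
Union: FOLLOW(Q') = { d, n, y }.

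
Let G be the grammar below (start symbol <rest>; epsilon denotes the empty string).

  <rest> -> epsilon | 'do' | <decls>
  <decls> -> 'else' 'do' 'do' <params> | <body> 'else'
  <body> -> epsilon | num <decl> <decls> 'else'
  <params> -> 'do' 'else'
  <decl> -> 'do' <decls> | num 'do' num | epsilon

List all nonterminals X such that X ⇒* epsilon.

Directly nullable (have an epsilon-production): <rest>, <body>, <decl>.
No other nonterminal has a production whose RHS symbols are all nullable.

{ <body>, <decl>, <rest> }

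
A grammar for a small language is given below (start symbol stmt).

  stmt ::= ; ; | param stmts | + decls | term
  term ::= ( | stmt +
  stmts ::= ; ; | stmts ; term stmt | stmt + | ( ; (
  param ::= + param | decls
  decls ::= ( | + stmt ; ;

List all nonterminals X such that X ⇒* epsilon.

No nonterminal has an empty production or an RHS whose symbols are all nullable.

{ } (none)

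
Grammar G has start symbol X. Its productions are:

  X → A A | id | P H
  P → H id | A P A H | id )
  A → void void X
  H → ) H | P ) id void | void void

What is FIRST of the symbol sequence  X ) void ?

Add FIRST(X) = { ), id, void }; X is not nullable, stop.

{ ), id, void }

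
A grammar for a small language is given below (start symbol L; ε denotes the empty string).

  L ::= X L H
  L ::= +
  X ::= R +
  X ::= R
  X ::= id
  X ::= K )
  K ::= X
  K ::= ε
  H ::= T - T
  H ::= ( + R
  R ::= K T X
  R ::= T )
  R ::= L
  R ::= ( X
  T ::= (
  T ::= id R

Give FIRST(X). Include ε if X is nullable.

{ (, ), +, id }

From X ::= R +: add FIRST(R) = { (, ), +, id }.
From X ::= R: add FIRST(R) = { (, ), +, id }.
X ::= id contributes {id}.
From X ::= K ): K nullable, take FIRST(K) ∪ {)} = { (, ), +, id }.
Union: FIRST(X) = { (, ), +, id }.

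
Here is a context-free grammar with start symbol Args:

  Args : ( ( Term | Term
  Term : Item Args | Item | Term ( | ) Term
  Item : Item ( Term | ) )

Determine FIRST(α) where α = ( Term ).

( is a terminal; add {(} and stop.

{ ( }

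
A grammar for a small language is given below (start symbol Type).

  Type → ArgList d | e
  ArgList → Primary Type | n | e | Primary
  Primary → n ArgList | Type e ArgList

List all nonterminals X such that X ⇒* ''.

No nonterminal has an empty production or an RHS whose symbols are all nullable.

{ } (none)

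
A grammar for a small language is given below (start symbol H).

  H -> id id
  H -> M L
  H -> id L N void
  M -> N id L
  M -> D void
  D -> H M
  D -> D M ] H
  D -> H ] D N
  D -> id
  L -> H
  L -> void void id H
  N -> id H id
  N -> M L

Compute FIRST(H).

H -> id id contributes {id}.
From H -> M L: add FIRST(M) = { id }.
H -> id L N void contributes {id}.
Union: FIRST(H) = { id }.

{ id }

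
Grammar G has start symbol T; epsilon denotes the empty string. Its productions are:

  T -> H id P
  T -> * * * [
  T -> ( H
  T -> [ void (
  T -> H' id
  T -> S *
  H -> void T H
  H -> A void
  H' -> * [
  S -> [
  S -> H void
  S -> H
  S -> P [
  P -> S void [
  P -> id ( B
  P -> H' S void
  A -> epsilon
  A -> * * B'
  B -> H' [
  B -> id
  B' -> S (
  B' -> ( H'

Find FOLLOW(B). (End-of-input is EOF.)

In P -> id ( B: B is at the end, add FOLLOW(P) = { EOF, *, [, void }.
Union: FOLLOW(B) = { EOF, *, [, void }.

{ EOF, *, [, void }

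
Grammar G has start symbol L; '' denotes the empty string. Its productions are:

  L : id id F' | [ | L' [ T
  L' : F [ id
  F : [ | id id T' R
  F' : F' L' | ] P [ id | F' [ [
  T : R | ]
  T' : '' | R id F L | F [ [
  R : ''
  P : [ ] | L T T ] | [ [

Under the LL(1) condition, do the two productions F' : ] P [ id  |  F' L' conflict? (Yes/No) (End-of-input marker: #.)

FIRST(] P [ id) = { ] } and FIRST(F' L') = { ] }.
Both contain ], so the two alternatives are not disjoint — LL(1) conflict.

Yes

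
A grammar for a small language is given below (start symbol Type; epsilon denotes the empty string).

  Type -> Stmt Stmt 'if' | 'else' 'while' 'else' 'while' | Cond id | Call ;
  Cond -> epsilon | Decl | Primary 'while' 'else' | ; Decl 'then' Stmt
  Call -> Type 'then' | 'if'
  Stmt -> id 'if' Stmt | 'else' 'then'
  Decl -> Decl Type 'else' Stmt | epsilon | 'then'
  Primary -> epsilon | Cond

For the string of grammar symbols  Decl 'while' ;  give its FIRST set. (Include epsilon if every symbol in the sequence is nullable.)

{ 'else', 'if', 'then', 'while', ;, id }

Add FIRST(Decl)\{epsilon} = { 'else', 'if', 'then', 'while', ;, id }; Decl is nullable, continue.
'while' is a terminal; add {'while'} and stop.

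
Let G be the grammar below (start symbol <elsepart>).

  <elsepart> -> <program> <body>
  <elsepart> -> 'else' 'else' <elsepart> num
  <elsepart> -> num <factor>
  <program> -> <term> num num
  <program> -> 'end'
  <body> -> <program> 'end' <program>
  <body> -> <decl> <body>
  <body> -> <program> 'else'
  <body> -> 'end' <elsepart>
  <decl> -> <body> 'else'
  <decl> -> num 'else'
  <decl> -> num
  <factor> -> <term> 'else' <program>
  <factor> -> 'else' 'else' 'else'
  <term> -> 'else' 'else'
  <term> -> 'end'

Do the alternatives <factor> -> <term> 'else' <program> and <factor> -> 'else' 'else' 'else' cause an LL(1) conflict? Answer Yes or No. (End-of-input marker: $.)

FIRST(<term> 'else' <program>) = { 'else', 'end' } and FIRST('else' 'else' 'else') = { 'else' }.
Both contain 'else', so the two alternatives are not disjoint — LL(1) conflict.

Yes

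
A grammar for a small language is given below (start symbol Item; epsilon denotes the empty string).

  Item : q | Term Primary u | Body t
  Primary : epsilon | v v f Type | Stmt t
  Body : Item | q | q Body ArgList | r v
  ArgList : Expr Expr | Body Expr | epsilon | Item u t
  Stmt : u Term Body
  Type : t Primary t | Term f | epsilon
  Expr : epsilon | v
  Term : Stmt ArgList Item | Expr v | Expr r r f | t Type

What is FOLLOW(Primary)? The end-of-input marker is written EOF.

In Item : Term Primary u: add FIRST(u) = { u }.
In Type : t Primary t: add FIRST(t) = { t }.
Union: FOLLOW(Primary) = { t, u }.

{ t, u }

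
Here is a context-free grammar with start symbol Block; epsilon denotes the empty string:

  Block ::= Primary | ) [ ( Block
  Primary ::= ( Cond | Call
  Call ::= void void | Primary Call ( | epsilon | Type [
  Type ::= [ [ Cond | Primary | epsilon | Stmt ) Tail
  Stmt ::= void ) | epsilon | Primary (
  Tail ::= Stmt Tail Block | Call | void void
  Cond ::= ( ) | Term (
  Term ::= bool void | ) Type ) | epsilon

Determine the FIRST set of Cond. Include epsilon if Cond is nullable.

{ (, ), bool }

Cond ::= ( ) contributes {(}.
From Cond ::= Term (: Term nullable, take FIRST(Term) ∪ {(} = { (, ), bool }.
Union: FIRST(Cond) = { (, ), bool }.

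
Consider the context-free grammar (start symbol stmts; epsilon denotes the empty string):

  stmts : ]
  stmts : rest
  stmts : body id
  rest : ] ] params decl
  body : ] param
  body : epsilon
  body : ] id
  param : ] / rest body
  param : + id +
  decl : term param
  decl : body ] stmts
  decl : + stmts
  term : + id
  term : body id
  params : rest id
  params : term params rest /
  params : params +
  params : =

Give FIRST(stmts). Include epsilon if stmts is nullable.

{ ], id }

stmts : ] contributes {]}.
From stmts : rest: add FIRST(rest) = { ] }.
From stmts : body id: body nullable, take FIRST(body) ∪ {id} = { ], id }.
Union: FIRST(stmts) = { ], id }.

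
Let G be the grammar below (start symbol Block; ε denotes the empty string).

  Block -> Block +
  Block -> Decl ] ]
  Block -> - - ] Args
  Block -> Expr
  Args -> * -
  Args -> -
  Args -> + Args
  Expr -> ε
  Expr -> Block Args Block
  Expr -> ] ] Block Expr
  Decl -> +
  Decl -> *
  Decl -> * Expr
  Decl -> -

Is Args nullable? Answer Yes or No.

Nullable nonterminals: Block, Expr.
No production of Args has an RHS whose symbols are all nullable, so Args is not nullable.

No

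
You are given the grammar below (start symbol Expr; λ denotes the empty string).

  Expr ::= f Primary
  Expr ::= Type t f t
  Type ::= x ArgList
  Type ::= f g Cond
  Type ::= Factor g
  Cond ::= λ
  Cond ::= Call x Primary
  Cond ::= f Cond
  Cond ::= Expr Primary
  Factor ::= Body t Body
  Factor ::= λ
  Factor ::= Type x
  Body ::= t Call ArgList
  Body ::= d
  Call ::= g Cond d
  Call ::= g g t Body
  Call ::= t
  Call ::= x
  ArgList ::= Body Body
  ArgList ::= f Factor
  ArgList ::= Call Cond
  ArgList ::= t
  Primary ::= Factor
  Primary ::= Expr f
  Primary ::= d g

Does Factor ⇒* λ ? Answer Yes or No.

Yes

Factor has an λ-production, so Factor ⇒ λ.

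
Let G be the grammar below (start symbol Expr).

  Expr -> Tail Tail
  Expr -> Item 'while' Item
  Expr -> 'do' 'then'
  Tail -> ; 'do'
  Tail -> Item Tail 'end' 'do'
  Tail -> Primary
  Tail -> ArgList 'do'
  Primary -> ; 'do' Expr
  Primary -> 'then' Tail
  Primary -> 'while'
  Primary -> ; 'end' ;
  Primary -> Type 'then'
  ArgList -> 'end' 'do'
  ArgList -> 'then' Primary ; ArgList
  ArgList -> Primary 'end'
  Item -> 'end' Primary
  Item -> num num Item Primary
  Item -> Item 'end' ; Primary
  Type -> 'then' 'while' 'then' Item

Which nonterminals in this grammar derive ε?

No nonterminal has an empty production or an RHS whose symbols are all nullable.

{ } (none)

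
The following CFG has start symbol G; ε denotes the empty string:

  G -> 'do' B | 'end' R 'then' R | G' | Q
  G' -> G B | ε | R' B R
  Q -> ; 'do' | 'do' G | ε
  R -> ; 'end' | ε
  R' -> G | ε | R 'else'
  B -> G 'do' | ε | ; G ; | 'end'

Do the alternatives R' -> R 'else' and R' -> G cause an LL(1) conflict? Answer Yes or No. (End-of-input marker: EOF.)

FIRST(R 'else') = { 'else', ; } and FIRST(G) = { 'do', 'else', 'end', ;, ε }.
Both contain 'else', so the two alternatives are not disjoint — LL(1) conflict.

Yes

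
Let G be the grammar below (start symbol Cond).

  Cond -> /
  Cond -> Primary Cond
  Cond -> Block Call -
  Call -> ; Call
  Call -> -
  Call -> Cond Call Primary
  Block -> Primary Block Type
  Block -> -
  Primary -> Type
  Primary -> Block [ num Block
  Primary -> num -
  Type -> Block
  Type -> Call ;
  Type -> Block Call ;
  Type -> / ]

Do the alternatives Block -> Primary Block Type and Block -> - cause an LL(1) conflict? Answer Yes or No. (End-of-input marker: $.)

FIRST(Primary Block Type) = { -, /, ;, num } and FIRST(-) = { - }.
Both contain -, so the two alternatives are not disjoint — LL(1) conflict.

Yes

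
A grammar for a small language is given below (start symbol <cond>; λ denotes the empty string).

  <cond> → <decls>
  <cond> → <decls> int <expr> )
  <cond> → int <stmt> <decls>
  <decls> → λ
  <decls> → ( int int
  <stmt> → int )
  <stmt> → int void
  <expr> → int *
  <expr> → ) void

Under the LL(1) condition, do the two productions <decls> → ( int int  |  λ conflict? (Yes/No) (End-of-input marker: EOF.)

FIRST(( int int) = { ( } and FIRST(λ) = { λ }.
The second is nullable but FOLLOW(<decls>) = { EOF, int } is disjoint from FIRST of the first.

No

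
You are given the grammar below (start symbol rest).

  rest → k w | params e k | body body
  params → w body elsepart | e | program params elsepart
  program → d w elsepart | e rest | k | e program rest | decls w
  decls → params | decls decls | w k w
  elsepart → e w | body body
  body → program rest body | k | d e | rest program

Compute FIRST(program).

program → d w elsepart contributes {d}.
program → e rest contributes {e}.
program → k contributes {k}.
program → e program rest contributes {e}.
From program → decls w: add FIRST(decls) = { d, e, k, w }.
Union: FIRST(program) = { d, e, k, w }.

{ d, e, k, w }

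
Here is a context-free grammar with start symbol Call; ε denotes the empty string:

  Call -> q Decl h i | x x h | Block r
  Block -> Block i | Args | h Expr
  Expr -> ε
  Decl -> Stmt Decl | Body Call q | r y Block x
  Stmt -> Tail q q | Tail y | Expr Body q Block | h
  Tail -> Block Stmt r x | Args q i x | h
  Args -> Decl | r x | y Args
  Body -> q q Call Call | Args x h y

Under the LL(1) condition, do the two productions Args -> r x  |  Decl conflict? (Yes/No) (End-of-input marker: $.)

Yes

FIRST(r x) = { r } and FIRST(Decl) = { h, q, r, y }.
Both contain r, so the two alternatives are not disjoint — LL(1) conflict.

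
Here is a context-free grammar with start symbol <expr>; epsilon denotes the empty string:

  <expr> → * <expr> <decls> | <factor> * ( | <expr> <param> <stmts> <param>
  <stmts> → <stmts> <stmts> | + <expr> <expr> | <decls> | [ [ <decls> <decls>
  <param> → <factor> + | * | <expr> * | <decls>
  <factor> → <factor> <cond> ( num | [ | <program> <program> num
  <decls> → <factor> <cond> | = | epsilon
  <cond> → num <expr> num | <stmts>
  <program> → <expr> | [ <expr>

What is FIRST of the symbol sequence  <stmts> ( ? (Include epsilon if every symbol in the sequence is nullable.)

Add FIRST(<stmts>)\{epsilon} = { *, +, =, [ }; <stmts> is nullable, continue.
( is a terminal; add {(} and stop.

{ (, *, +, =, [ }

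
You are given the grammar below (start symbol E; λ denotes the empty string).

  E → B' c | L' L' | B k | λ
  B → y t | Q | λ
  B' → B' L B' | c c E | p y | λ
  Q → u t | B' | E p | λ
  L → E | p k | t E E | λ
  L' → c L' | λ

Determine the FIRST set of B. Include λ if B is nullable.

B → y t contributes {y}.
From B → Q: add FIRST(Q) = { c, k, p, t, u, y, λ } (including λ since Q is nullable).
B → λ contributes λ.
Union: FIRST(B) = { c, k, p, t, u, y, λ }.

{ c, k, p, t, u, y, λ }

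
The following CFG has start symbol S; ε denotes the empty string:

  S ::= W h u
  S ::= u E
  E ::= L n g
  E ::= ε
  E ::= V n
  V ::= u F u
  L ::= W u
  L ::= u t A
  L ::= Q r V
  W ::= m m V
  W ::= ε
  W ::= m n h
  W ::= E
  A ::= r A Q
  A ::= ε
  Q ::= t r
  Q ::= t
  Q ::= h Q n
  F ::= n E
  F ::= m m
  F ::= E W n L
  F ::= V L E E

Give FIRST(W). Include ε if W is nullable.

{ h, m, t, u, ε }

W ::= m m V contributes {m}.
W ::= ε contributes ε.
W ::= m n h contributes {m}.
From W ::= E: add FIRST(E) = { h, m, t, u, ε } (including ε since E is nullable).
Union: FIRST(W) = { h, m, t, u, ε }.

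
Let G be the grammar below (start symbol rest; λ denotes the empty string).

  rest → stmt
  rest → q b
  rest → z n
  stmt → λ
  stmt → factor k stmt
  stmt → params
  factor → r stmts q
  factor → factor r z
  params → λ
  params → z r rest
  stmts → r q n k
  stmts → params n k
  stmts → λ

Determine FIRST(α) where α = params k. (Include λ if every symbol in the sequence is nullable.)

{ k, z }

Add FIRST(params)\{λ} = { z }; params is nullable, continue.
k is a terminal; add {k} and stop.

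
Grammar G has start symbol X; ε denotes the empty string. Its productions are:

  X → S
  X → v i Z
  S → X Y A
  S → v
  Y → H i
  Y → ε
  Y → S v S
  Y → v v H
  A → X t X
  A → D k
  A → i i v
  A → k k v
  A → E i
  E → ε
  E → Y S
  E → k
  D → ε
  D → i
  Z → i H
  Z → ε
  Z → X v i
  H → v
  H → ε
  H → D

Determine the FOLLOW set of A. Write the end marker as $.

{ $, i, k, t, v }

In S → X Y A: A is at the end, add FOLLOW(S) = { $, i, k, t, v }.
Union: FOLLOW(A) = { $, i, k, t, v }.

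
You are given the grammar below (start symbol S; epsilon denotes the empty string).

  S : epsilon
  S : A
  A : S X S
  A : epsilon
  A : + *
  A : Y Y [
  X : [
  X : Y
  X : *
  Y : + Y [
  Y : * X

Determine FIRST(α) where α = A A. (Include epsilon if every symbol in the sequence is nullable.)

Add FIRST(A)\{epsilon} = { *, +, [ }; A is nullable, continue.
Add FIRST(A)\{epsilon} = { *, +, [ }; A is nullable, continue.
Every symbol is nullable, so include epsilon.

{ *, +, [, epsilon }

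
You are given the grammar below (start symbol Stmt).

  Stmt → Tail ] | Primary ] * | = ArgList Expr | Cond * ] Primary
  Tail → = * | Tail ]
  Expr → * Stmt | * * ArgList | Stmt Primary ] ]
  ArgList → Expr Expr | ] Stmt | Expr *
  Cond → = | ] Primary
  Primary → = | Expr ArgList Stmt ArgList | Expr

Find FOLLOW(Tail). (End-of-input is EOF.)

In Stmt → Tail ]: add FIRST(]) = { ] }.
In Tail → Tail ]: add FIRST(]) = { ] }.
Union: FOLLOW(Tail) = { ] }.

{ ] }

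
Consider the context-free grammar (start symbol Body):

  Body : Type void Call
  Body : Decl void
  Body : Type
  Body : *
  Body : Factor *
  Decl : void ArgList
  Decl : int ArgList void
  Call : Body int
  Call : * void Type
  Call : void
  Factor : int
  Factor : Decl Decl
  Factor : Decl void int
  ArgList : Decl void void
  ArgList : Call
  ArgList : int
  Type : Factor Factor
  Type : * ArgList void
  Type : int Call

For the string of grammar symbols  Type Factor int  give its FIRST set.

{ *, int, void }

Add FIRST(Type) = { *, int, void }; Type is not nullable, stop.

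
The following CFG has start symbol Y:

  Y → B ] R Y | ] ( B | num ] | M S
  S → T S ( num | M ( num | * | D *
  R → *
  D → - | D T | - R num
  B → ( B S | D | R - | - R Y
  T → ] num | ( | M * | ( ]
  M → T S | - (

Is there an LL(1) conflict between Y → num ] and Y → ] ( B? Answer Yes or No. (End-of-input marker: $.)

No

FIRST(num ]) = { num } and FIRST(] ( B) = { ] }.
The FIRST sets are disjoint and neither alternative is nullable — no conflict.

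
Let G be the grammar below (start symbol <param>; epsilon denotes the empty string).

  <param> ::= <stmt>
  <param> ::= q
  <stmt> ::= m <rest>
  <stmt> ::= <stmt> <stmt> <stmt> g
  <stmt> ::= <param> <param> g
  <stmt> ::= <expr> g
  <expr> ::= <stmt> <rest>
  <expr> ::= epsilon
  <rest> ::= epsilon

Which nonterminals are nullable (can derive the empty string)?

Directly nullable (have an epsilon-production): <expr>, <rest>.
No other nonterminal has a production whose RHS symbols are all nullable.

{ <expr>, <rest> }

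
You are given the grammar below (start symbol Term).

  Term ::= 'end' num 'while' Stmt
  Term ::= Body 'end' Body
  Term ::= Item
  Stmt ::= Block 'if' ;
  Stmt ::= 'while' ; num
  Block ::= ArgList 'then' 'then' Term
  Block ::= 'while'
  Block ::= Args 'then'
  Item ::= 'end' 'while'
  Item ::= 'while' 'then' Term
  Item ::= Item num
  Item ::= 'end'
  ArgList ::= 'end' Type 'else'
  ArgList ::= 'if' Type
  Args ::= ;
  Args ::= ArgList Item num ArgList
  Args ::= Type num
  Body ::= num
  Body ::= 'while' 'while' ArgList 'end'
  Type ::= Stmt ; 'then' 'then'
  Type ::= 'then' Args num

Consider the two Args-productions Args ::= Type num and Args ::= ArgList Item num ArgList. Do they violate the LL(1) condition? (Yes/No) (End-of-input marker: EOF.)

FIRST(Type num) = { 'end', 'if', 'then', 'while', ; } and FIRST(ArgList Item num ArgList) = { 'end', 'if' }.
Both contain 'end', so the two alternatives are not disjoint — LL(1) conflict.

Yes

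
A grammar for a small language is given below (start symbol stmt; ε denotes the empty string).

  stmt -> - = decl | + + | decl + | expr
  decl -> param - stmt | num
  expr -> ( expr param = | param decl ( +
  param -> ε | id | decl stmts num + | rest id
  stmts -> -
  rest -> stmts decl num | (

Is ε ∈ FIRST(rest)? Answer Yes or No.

No

Nullable nonterminals: param.
No production of rest has an RHS whose symbols are all nullable, so rest is not nullable.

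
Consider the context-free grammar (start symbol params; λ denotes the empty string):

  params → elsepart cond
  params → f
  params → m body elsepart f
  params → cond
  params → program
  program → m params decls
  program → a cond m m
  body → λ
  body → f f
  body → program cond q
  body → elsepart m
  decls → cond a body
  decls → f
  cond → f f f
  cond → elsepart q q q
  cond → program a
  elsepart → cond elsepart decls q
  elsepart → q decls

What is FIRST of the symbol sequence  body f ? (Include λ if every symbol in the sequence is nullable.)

{ a, f, m, q }

Add FIRST(body)\{λ} = { a, f, m, q }; body is nullable, continue.
f is a terminal; add {f} and stop.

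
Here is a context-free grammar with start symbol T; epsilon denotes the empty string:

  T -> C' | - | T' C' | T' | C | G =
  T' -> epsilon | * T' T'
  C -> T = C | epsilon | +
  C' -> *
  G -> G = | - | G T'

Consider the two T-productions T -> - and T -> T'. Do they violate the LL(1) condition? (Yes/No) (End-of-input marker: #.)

No

FIRST(-) = { - } and FIRST(T') = { *, epsilon }.
The second is nullable but FOLLOW(T) = { #, = } is disjoint from FIRST of the first.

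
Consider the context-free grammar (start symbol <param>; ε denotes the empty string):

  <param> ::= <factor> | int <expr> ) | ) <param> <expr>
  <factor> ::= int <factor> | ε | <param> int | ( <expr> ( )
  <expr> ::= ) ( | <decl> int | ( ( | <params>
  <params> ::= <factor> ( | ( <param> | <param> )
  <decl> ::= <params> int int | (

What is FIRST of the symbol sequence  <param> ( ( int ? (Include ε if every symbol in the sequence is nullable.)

{ (, ), int }

Add FIRST(<param>)\{ε} = { (, ), int }; <param> is nullable, continue.
( is a terminal; add {(} and stop.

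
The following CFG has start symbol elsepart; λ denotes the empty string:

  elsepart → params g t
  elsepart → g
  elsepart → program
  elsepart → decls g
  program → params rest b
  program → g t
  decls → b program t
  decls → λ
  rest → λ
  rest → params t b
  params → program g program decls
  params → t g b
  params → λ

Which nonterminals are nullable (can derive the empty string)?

{ decls, params, rest }

Directly nullable (have an λ-production): decls, rest, params.
No other nonterminal has a production whose RHS symbols are all nullable.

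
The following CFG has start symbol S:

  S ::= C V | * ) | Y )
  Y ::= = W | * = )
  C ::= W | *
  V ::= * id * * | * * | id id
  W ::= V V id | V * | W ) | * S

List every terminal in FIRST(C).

{ *, id }

From C ::= W: add FIRST(W) = { *, id }.
C ::= * contributes {*}.
Union: FIRST(C) = { *, id }.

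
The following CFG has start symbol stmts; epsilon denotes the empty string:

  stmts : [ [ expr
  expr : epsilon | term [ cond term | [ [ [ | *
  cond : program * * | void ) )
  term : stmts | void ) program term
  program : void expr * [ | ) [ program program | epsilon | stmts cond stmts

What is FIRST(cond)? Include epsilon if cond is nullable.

{ ), *, [, void }

From cond : program * *: program nullable, take FIRST(program) ∪ {*} = { ), *, [, void }.
cond : void ) ) contributes {void}.
Union: FIRST(cond) = { ), *, [, void }.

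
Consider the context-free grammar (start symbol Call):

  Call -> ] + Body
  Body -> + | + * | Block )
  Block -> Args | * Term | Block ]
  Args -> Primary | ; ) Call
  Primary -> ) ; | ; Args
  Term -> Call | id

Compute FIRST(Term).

From Term -> Call: add FIRST(Call) = { ] }.
Term -> id contributes {id}.
Union: FIRST(Term) = { ], id }.

{ ], id }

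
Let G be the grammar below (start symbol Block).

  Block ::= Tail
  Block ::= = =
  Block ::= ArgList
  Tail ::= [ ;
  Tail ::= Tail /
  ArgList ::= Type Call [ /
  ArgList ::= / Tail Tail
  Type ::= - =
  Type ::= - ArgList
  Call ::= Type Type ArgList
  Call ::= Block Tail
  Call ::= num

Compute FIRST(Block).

{ -, /, =, [ }

From Block ::= Tail: add FIRST(Tail) = { [ }.
Block ::= = = contributes {=}.
From Block ::= ArgList: add FIRST(ArgList) = { -, / }.
Union: FIRST(Block) = { -, /, =, [ }.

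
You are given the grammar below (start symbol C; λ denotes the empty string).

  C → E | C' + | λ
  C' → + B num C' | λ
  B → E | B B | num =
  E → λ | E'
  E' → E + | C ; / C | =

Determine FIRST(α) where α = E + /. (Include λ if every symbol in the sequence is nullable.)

Add FIRST(E)\{λ} = { +, ;, = }; E is nullable, continue.
+ is a terminal; add {+} and stop.

{ +, ;, = }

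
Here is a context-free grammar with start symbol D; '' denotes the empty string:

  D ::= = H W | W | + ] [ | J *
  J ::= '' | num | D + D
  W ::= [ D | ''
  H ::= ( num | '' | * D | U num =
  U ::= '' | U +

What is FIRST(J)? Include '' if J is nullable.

{ *, +, =, [, num, '' }

J ::= '' contributes ''.
J ::= num contributes {num}.
From J ::= D + D: D nullable, take FIRST(D) ∪ {+} = { *, +, =, [, num }.
Union: FIRST(J) = { *, +, =, [, num, '' }.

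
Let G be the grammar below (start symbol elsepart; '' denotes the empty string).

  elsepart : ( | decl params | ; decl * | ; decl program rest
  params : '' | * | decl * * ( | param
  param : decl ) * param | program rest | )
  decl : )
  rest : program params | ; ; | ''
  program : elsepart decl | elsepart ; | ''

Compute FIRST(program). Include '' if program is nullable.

{ (, ), ;, '' }

From program : elsepart decl: add FIRST(elsepart) = { (, ), ; }.
From program : elsepart ;: add FIRST(elsepart) = { (, ), ; }.
program : '' contributes ''.
Union: FIRST(program) = { (, ), ;, '' }.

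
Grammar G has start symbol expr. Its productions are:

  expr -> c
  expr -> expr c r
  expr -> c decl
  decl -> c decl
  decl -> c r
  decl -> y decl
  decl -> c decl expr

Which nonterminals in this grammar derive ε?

No nonterminal has an empty production or an RHS whose symbols are all nullable.

{ } (none)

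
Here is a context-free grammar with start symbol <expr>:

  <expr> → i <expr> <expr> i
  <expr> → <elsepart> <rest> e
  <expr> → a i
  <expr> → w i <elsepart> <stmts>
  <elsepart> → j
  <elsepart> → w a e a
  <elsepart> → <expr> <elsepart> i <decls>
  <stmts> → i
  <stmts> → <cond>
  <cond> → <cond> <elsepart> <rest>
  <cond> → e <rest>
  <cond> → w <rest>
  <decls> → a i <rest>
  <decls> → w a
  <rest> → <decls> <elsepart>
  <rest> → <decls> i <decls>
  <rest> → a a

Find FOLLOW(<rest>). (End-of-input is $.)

{ $, a, e, i, j, w }

In <expr> → <elsepart> <rest> e: add FIRST(e) = { e }.
In <cond> → <cond> <elsepart> <rest>: <rest> is at the end, add FOLLOW(<cond>) = { $, a, i, j, w }.
In <cond> → e <rest>: <rest> is at the end, add FOLLOW(<cond>) = { $, a, i, j, w }.
In <cond> → w <rest>: <rest> is at the end, add FOLLOW(<cond>) = { $, a, i, j, w }.
In <decls> → a i <rest>: <rest> is at the end, add FOLLOW(<decls>) = { $, a, e, i, j, w }.
Union: FOLLOW(<rest>) = { $, a, e, i, j, w }.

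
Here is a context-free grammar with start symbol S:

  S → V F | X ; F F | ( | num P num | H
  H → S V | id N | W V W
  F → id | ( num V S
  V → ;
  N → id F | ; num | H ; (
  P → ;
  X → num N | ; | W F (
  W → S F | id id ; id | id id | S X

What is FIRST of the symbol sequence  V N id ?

{ ; }

Add FIRST(V) = { ; }; V is not nullable, stop.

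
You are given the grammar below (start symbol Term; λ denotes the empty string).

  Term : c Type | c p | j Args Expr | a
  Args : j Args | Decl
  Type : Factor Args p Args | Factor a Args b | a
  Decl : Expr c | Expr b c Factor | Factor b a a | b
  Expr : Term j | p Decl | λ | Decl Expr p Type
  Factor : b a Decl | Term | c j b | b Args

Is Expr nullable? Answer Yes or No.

Yes

Expr has an λ-production, so Expr ⇒ λ.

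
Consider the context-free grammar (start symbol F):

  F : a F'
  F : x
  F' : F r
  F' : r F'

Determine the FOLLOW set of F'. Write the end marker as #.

{ #, r }

In F : a F': F' is at the end, add FOLLOW(F) = { #, r }.
In F' : r F': F' is at the end, add FOLLOW(F') = { #, r }.
Union: FOLLOW(F') = { #, r }.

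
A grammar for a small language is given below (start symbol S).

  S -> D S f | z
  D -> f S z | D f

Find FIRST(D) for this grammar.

D -> f S z contributes {f}.
From D -> D f: add FIRST(D) = { f }.
Union: FIRST(D) = { f }.

{ f }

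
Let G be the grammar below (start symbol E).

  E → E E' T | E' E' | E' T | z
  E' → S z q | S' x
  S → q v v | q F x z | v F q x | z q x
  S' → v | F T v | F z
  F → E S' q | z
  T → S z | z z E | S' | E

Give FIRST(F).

From F → E S' q: add FIRST(E) = { q, v, z }.
F → z contributes {z}.
Union: FIRST(F) = { q, v, z }.

{ q, v, z }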